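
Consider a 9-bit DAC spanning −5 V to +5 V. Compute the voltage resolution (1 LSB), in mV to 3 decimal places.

19.531 mV

Full-scale span = 10 V.
LSB = 10 / 2^9 = 10 / 512 = 0.0195312 V = 19.531 mV.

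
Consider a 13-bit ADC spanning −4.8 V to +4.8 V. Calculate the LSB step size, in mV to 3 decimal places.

1.172 mV

Full-scale span = 9.6 V.
LSB = 9.6 / 2^13 = 9.6 / 8192 = 0.00117187 V = 1.172 mV.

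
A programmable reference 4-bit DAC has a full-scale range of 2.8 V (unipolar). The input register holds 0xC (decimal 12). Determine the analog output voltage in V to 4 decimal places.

2.1000 V

LSB = 2.8 V / 2^4 = 175.000 mV.
Code 0xC = 12 decimal.
V_out = 0 + 12 × 0.175 V = 2.1 V.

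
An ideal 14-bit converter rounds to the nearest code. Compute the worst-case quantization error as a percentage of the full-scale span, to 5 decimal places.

Rounding → worst-case error = ½ LSB = V_FS/2^15, so 100/32768 = 0.00305176 % of full scale.

0.00305 %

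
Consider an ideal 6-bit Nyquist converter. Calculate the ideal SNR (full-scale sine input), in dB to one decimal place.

37.9 dB

SNR ≈ 6.02·N + 1.76 dB = 6.02·6 + 1.76 = 37.88 dB.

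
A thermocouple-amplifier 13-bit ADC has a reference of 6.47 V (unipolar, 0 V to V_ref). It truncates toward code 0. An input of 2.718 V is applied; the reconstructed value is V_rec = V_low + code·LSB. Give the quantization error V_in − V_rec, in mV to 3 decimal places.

0.316 mV

LSB = 6.47/2^13 = 0.790 mV.
Scaled input = 3441.3997 LSBs, so code = 3441.
Reconstructed: 2.7176843 V.
Error = 2.718 − 2.7176843 = 0.000315674 V = 0.316 mV.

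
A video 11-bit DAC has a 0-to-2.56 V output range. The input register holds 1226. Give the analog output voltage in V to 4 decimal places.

LSB = 2.56 V / 2^11 = 1.250 mV.
V_out = 0 + 1226 × 0.00125 V = 1.5325 V.

1.5325 V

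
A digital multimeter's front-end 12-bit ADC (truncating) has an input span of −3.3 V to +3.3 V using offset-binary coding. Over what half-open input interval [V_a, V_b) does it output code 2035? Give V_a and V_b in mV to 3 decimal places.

LSB = 6.6/2^12 = 1.611 mV.
V_a = V_low + 2035·LSB = -0.0209473 V; V_b = V_low + 2036·LSB = -0.0193359 V.

[-20.947 mV, -19.336 mV)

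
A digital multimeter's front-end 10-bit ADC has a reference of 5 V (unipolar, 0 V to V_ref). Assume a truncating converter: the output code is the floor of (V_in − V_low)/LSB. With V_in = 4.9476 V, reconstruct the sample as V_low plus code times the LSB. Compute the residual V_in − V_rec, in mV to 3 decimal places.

1.311 mV

Step size: 5 V ÷ 2^10 = 4.883 mV.
(V_in − V_low)/LSB = (4.9476 − 0)/0.00488281 = 1013.2685 → code 1013 (floor).
Reconstructed: 4.9462891 V.
Difference: 0.00131094 V → 1.311 mV.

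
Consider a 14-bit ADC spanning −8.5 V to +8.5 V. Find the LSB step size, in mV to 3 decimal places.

Full-scale span = 17 V.
LSB = 17 / 2^14 = 17 / 16384 = 0.0010376 V = 1.038 mV.

1.038 mV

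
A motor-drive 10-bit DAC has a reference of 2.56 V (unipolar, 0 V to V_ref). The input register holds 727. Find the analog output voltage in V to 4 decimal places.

LSB = 2.56 V / 2^10 = 2.500 mV.
V_out = 0 + 727 × 0.0025 V = 1.8175 V.

1.8175 V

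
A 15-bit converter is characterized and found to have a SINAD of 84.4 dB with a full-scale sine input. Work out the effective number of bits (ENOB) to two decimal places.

13.73 bits

ENOB = (SINAD − 1.76) / 6.02 = (84.4 − 1.76)/6.02 = 13.728.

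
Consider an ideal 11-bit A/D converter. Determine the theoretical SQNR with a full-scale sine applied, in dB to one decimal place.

68.0 dB

SNR ≈ 6.02·N + 1.76 dB = 6.02·11 + 1.76 = 67.98 dB.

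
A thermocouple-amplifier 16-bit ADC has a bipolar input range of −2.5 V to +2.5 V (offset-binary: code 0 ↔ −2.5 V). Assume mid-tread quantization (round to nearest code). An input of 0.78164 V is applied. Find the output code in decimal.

code 43013

Full-scale span = 5 V; LSB = 5/2^16 = 76.29 µV.
(0.78164 − (−2.5)) / 7.62939e-05 = 43013.112 LSBs.
Round → code 43013.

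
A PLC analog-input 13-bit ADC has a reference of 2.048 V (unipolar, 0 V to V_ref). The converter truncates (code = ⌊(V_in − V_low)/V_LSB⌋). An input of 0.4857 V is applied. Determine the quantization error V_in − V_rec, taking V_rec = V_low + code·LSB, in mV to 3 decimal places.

0.200 mV

One LSB is 2.048 V / 8192 = 250.00 µV.
(V_in − V_low)/LSB = (0.4857 − 0)/0.00025 = 1942.8000 → code 1942 (floor).
Code 1942 maps back to 0 + 1942×0.00025 V = 0.4855 V.
Error = 0.4857 − 0.4855 = 0.0002 V = 0.200 mV.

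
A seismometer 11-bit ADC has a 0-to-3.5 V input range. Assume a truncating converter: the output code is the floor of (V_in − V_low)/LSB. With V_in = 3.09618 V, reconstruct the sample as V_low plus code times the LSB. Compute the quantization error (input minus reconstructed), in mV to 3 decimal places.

1.209 mV

Step size: 3.5 V ÷ 2^11 = 1.709 mV.
(3.09618 − 0)/0.00170898 = 1811.7076; ⌊·⌋ gives code 1811.
V_rec = 0 + 1811·0.00170898 = 3.0949707 V.
Error = 3.09618 − 3.0949707 = 0.0012093 V = 1.209 mV.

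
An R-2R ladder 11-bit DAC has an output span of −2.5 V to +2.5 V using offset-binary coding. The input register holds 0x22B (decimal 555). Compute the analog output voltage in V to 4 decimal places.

LSB = 5 V / 2^11 = 2.441 mV.
Code 0x22B = 555 decimal.
V_out = (−2.5) + 555 × 0.00244141 V = -1.14502 V.

-1.1450 V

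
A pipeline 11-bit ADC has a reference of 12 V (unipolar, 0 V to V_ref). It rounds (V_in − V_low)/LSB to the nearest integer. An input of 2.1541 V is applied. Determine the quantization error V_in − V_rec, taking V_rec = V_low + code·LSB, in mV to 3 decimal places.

LSB = 12/2^11 = 5.859 mV.
Scaled input = 367.6331 LSBs, so code = 368.
V_rec = 0 + 368·0.00585938 = 2.15625 V.
Difference: -0.00215 V → -2.150 mV.

-2.150 mV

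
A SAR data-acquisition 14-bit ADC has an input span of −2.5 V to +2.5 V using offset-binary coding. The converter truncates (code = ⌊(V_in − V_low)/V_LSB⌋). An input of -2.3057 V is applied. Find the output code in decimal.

code 636

Full-scale span = 5 V; LSB = 5/2^14 = 305.18 µV.
Input sits at 636.682 steps above V_low.
⌊·⌋(636.682) = 636.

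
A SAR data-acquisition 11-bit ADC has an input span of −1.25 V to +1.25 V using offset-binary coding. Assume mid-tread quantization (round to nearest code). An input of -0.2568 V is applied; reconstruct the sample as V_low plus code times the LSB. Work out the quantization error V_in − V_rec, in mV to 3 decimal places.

-0.452 mV

One LSB is 2.5 V / 2048 = 1.221 mV.
Scaled input = 813.6294 LSBs, so code = 814.
V_rec = (−1.25) + 814·0.0012207 = -0.25634766 V.
Error = -0.2568 − (−0.25634766) = -0.000452344 V = -0.452 mV.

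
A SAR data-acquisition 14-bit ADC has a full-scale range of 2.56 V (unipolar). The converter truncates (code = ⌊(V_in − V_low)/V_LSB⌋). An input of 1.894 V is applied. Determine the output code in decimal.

code 12121

LSB = 2.56 V / 16384 = 156.25 µV.
(V_in − V_low)/LSB = (1.894 − 0) / 0.00015625 = 12121.600.
⌊·⌋(12121.600) = 12121.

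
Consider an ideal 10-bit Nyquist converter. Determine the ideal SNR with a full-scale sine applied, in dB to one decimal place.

62.0 dB

SNR ≈ 6.02·N + 1.76 dB = 6.02·10 + 1.76 = 61.96 dB.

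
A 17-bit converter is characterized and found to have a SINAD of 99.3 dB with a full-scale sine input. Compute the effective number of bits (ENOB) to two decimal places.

ENOB = (SINAD − 1.76) / 6.02 = (99.3 − 1.76)/6.02 = 16.203.

16.20 bits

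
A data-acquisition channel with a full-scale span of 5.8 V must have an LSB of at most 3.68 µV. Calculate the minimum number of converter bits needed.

21 bits

Number of steps required ≥ 5.8 V / 3.68 µV = 1576086.96.
Need 2^N ≥ 1576086.96; 2^20 = 1048576, 2^21 = 2097152.
Minimum N = 21.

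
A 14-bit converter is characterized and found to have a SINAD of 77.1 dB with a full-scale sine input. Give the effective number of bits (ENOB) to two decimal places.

12.51 bits

ENOB = (SINAD − 1.76) / 6.02 = (77.1 − 1.76)/6.02 = 12.515.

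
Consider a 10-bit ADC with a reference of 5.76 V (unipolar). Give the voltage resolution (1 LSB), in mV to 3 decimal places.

5.625 mV

Full-scale span = 5.76 V.
LSB = 5.76 / 2^10 = 5.76 / 1024 = 0.005625 V = 5.625 mV.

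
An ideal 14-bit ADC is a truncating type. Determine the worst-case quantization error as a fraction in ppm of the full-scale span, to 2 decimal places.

61.04 ppm

Truncating → worst-case error = 1 LSB = V_FS/2^14, so 1e+06/16384 = 61.0352 ppm of full scale.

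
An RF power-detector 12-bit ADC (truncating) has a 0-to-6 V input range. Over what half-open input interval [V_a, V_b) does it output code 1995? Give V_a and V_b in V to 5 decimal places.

[2.92236 V, 2.92383 V)

LSB = 6/2^12 = 1.465 mV.
V_a = V_low + 1995·LSB = 2.92236 V; V_b = V_low + 1996·LSB = 2.92383 V.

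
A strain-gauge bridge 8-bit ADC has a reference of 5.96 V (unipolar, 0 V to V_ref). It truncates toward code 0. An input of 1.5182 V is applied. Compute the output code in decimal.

code 65

Full-scale span = 5.96 V; LSB = 5.96/2^8 = 23.281 mV.
(V_in − V_low)/LSB = (1.5182 − 0) / 0.0232812 = 65.211.
So the output code is 65.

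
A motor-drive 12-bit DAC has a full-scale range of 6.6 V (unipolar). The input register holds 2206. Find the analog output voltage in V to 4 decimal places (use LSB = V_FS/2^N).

3.5546 V

LSB = 6.6 V / 2^12 = 1.611 mV.
V_out = 0 + 2206 × 0.00161133 V = 3.55459 V.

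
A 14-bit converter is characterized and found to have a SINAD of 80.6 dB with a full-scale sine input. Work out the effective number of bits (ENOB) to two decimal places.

ENOB = (SINAD − 1.76) / 6.02 = (80.6 − 1.76)/6.02 = 13.096.

13.10 bits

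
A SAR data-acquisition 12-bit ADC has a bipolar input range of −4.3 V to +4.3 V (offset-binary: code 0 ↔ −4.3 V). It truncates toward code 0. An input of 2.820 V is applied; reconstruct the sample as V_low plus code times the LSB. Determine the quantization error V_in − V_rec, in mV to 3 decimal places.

One LSB is 8.6 V / 4096 = 2.100 mV.
(2.820 − (−4.3))/0.00209961 = 3391.1070; ⌊·⌋ gives code 3391.
Reconstructed: 2.8197754 V.
V_in − V_rec = 0.000224609 V = 0.225 mV.

0.225 mV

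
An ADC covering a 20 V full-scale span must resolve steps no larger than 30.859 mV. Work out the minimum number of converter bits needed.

Number of steps required ≥ 20 V / 30.859 mV = 648.11.
Need 2^N ≥ 648.11; 2^9 = 512, 2^10 = 1024.
Minimum N = 10.

10 bits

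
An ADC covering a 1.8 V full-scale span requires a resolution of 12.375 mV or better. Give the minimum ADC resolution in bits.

8 bits

Number of steps required ≥ 1.8 V / 12.375 mV = 145.45.
Need 2^N ≥ 145.45; 2^7 = 128, 2^8 = 256.
Minimum N = 8.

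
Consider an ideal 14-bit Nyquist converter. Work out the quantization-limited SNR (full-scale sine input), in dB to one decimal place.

86.0 dB

SNR ≈ 6.02·N + 1.76 dB = 6.02·14 + 1.76 = 86.04 dB.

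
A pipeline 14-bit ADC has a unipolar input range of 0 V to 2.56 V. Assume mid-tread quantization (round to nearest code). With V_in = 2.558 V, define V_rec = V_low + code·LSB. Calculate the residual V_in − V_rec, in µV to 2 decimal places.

31.25 µV

LSB = 2.56/2^14 = 156.25 µV.
(V_in − V_low)/LSB = (2.558 − 0)/0.00015625 = 16371.2000 → code 16371 (round).
Reconstructed: 2.5579688 V.
V_in − V_rec = 3.125e-05 V = 31.25 µV.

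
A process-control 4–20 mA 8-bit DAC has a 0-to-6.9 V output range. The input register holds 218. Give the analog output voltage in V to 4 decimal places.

LSB = 6.9 V / 2^8 = 26.953 mV.
V_out = 0 + 218 × 0.0269531 V = 5.87578 V.

5.8758 V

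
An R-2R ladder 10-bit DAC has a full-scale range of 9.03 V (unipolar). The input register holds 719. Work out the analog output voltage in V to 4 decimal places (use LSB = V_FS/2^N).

LSB = 9.03 V / 2^10 = 8.818 mV.
V_out = 0 + 719 × 0.00881836 V = 6.3404 V.

6.3404 V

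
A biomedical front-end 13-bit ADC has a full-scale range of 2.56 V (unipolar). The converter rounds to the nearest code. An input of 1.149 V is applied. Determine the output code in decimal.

LSB = 2.56 V / 8192 = 312.50 µV.
Input sits at 3676.800 steps above V_low.
Round → code 3677.

code 3677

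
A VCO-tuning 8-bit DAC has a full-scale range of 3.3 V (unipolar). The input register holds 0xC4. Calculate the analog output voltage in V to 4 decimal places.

LSB = 3.3 V / 2^8 = 12.891 mV.
Code 0xC4 = 196 decimal.
V_out = 0 + 196 × 0.0128906 V = 2.52656 V.

2.5266 V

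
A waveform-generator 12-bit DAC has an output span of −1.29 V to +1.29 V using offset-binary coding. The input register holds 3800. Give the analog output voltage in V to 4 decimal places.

1.1036 V

LSB = 2.58 V / 2^12 = 0.630 mV.
V_out = (−1.29) + 3800 × 0.000629883 V = 1.10355 V.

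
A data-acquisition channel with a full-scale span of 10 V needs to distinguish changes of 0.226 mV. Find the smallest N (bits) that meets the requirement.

16 bits

Number of steps required ≥ 10 V / 0.226 mV = 44247.79.
Need 2^N ≥ 44247.79; 2^15 = 32768, 2^16 = 65536.
Minimum N = 16.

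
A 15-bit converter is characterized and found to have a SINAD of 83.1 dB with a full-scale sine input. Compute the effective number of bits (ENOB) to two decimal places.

13.51 bits

ENOB = (SINAD − 1.76) / 6.02 = (83.1 − 1.76)/6.02 = 13.512.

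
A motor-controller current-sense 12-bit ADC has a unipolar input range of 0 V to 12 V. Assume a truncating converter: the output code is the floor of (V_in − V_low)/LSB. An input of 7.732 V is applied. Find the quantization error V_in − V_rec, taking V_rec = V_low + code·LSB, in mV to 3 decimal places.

0.555 mV

LSB = 12/2^12 = 2.930 mV.
Scaled input = 2639.1893 LSBs, so code = 2639.
Code 2639 maps back to 0 + 2639×0.00292969 V = 7.7314453 V.
Error = 7.732 − 7.7314453 = 0.000554687 V = 0.555 mV.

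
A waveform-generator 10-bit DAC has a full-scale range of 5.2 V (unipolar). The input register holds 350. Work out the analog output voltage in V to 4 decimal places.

LSB = 5.2 V / 2^10 = 5.078 mV.
V_out = 0 + 350 × 0.00507813 V = 1.77734 V.

1.7773 V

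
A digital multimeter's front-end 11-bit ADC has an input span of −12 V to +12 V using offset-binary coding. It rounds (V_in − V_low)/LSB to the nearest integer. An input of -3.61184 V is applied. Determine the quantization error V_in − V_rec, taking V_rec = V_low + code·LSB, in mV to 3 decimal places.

One LSB is 24 V / 2048 = 11.719 mV.
(-3.61184 − (−12))/0.0117188 = 715.7897; round gives code 716.
Code 716 maps back to (−12) + 716×0.0117188 V = -3.609375 V.
Error = -3.61184 − (−3.609375) = -0.002465 V = -2.465 mV.

-2.465 mV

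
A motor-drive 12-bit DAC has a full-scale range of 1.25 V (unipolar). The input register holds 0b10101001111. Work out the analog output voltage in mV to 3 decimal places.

LSB = 1.25 V / 2^12 = 305.18 µV.
Code 0b10101001111 = 1359 decimal.
V_out = 0 + 1359 × 0.000305176 V = 0.414734 V.
= 414.734 mV.

414.734 mV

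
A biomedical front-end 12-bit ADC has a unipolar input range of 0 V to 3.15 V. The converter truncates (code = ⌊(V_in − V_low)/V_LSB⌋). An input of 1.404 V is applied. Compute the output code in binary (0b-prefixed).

LSB = 3.15 V / 4096 = 0.769 mV.
Input sits at 1825.646 steps above V_low.
So the output code is 1825.
In binary (0b-prefixed): 0b11100100001.

code 0b11100100001 (decimal 1825)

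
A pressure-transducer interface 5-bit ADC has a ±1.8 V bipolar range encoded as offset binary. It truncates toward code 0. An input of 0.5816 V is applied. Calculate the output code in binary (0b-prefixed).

Full-scale span = 3.6 V; LSB = 3.6/2^5 = 112.500 mV.
Input sits at 21.170 steps above V_low.
Floor → code 21.
In binary (0b-prefixed): 0b10101.

code 0b10101 (decimal 21)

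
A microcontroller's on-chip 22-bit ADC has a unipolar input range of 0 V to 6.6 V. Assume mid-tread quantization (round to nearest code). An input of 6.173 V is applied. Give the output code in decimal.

Full-scale span = 6.6 V; LSB = 6.6/2^22 = 1.57 µV.
(6.173 − 0) / 1.57356e-06 = 3922945.241 LSBs.
So the output code is 3922945.

code 3922945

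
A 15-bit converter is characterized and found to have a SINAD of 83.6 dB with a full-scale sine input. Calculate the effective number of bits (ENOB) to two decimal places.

13.59 bits

ENOB = (SINAD − 1.76) / 6.02 = (83.6 − 1.76)/6.02 = 13.595.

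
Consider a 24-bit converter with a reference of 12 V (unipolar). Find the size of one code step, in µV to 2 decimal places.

Full-scale span = 12 V.
LSB = 12 / 2^24 = 12 / 16777216 = 7.15256e-07 V = 0.72 µV.

0.72 µV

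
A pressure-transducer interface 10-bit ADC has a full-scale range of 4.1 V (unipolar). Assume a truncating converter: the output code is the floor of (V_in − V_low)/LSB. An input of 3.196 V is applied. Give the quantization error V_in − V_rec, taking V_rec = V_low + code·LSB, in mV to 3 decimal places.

0.883 mV

LSB = 4.1/2^10 = 4.004 mV.
(3.196 − 0)/0.00400391 = 798.2205; ⌊·⌋ gives code 798.
V_rec = 0 + 798·0.00400391 = 3.1951172 V.
Error = 3.196 − 3.1951172 = 0.000882813 V = 0.883 mV.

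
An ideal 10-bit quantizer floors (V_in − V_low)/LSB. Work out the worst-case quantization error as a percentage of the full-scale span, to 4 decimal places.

Truncating → worst-case error = 1 LSB = V_FS/2^10, so 100/1024 = 0.0976562 % of full scale.

0.0977 %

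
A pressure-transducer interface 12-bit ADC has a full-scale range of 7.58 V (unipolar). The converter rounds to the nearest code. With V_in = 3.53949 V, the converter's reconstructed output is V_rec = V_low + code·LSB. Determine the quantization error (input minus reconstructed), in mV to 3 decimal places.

-0.681 mV

One LSB is 7.58 V / 4096 = 1.851 mV.
Scaled input = 1912.6321 LSBs, so code = 1913.
V_rec = 0 + 1913·0.00185059 = 3.5401709 V.
Difference: -0.000680898 V → -0.681 mV.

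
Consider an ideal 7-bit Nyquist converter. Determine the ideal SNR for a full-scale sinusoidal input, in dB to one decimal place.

43.9 dB

SNR ≈ 6.02·N + 1.76 dB = 6.02·7 + 1.76 = 43.90 dB.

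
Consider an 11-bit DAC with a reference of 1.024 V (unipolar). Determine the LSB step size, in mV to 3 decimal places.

Full-scale span = 1.024 V.
LSB = 1.024 / 2^11 = 1.024 / 2048 = 0.0005 V = 0.500 mV.

0.500 mV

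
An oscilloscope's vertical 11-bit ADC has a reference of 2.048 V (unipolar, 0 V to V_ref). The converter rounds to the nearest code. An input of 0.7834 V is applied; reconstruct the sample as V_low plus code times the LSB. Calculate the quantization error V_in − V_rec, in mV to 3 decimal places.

LSB = 2.048/2^11 = 1.000 mV.
(V_in − V_low)/LSB = (0.7834 − 0)/0.001 = 783.4000 → code 783 (round).
V_rec = 0 + 783·0.001 = 0.783 V.
Error = 0.7834 − 0.783 = 0.0004 V = 0.400 mV.

0.400 mV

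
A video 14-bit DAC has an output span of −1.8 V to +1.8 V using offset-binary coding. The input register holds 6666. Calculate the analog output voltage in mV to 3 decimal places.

-335.303 mV

LSB = 3.6 V / 2^14 = 219.73 µV.
V_out = (−1.8) + 6666 × 0.000219727 V = -0.335303 V.
= -335.303 mV.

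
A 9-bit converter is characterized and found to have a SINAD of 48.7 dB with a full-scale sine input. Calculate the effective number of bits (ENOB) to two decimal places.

7.80 bits

ENOB = (SINAD − 1.76) / 6.02 = (48.7 − 1.76)/6.02 = 7.797.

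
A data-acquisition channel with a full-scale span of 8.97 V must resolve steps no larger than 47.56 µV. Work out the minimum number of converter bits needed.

18 bits

Number of steps required ≥ 8.97 V / 47.56 µV = 188603.87.
Need 2^N ≥ 188603.87; 2^17 = 131072, 2^18 = 262144.
Minimum N = 18.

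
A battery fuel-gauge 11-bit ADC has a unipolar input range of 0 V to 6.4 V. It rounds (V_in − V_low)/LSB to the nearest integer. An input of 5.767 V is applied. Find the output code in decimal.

LSB = 6.4 V / 2048 = 3.125 mV.
Input sits at 1845.440 steps above V_low.
Round → code 1845.

code 1845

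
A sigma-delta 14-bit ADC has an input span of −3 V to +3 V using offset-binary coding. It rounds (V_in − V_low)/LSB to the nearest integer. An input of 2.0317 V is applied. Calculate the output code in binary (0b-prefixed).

Full-scale span = 6 V; LSB = 6/2^14 = 366.21 µV.
Input sits at 13739.895 steps above V_low.
round(13739.895) = 13740.
In binary (0b-prefixed): 0b11010110101100.

code 0b11010110101100 (decimal 13740)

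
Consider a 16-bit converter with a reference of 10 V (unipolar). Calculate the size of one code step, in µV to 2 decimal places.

152.59 µV

Full-scale span = 10 V.
LSB = 10 / 2^16 = 10 / 65536 = 0.000152588 V = 152.59 µV.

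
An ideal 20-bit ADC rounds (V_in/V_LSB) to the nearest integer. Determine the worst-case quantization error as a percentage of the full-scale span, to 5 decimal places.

0.00005 %

Rounding → worst-case error = ½ LSB = V_FS/2^21, so 100/2097152 = 4.76837e-05 % of full scale.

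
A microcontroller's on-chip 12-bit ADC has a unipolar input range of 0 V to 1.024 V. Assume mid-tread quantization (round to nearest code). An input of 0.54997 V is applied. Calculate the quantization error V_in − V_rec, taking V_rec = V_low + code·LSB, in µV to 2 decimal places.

-30.00 µV

One LSB is 1.024 V / 4096 = 250.00 µV.
(0.54997 − 0)/0.00025 = 2199.8800; round gives code 2200.
Code 2200 maps back to 0 + 2200×0.00025 V = 0.55 V.
Error = 0.54997 − 0.55 = -3e-05 V = -30.00 µV.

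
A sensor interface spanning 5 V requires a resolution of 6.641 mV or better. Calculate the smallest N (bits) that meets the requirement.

Number of steps required ≥ 5 V / 6.641 mV = 752.90.
Need 2^N ≥ 752.90; 2^9 = 512, 2^10 = 1024.
Minimum N = 10.

10 bits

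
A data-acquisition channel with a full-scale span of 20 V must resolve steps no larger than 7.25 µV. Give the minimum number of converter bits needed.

22 bits

Number of steps required ≥ 20 V / 7.25 µV = 2758620.69.
Need 2^N ≥ 2758620.69; 2^21 = 2097152, 2^22 = 4194304.
Minimum N = 22.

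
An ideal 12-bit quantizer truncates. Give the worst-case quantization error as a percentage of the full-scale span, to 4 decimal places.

Truncating → worst-case error = 1 LSB = V_FS/2^12, so 100/4096 = 0.0244141 % of full scale.

0.0244 %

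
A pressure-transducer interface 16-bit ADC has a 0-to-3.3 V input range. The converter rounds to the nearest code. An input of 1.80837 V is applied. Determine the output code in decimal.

code 35913

LSB = 3.3 V / 65536 = 50.35 µV.
(V_in − V_low)/LSB = (1.80837 − 0) / 5.0354e-05 = 35913.132.
round(35913.132) = 35913.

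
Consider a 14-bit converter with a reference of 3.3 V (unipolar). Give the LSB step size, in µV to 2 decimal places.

201.42 µV

Full-scale span = 3.3 V.
LSB = 3.3 / 2^14 = 3.3 / 16384 = 0.000201416 V = 201.42 µV.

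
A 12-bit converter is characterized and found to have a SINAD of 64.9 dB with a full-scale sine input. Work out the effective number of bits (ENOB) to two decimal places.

10.49 bits

ENOB = (SINAD − 1.76) / 6.02 = (64.9 − 1.76)/6.02 = 10.488.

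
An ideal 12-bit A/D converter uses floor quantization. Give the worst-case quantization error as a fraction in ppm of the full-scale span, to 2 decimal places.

Truncating → worst-case error = 1 LSB = V_FS/2^12, so 1e+06/4096 = 244.141 ppm of full scale.

244.14 ppm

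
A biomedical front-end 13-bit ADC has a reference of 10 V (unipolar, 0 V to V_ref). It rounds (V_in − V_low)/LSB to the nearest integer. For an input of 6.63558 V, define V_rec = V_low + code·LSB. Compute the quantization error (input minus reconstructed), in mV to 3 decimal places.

Step size: 10 V ÷ 2^13 = 1.221 mV.
Scaled input = 5435.8671 LSBs, so code = 5436.
Code 5436 maps back to 0 + 5436×0.0012207 V = 6.6357422 V.
Error = 6.63558 − 6.6357422 = -0.000162188 V = -0.162 mV.

-0.162 mV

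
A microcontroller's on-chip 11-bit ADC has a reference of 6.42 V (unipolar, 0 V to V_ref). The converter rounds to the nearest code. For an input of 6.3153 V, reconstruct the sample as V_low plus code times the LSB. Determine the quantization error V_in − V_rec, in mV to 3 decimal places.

-1.253 mV

Step size: 6.42 V ÷ 2^11 = 3.135 mV.
(6.3153 − 0)/0.00313477 = 2014.6004; round gives code 2015.
V_rec = 0 + 2015·0.00313477 = 6.3165527 V.
V_in − V_rec = -0.00125273 V = -1.253 mV.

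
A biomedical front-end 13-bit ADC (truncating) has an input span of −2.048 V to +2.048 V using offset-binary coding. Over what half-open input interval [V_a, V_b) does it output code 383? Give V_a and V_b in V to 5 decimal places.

[-1.85650 V, -1.85600 V)

LSB = 4.096/2^13 = 0.500 mV.
V_a = V_low + 383·LSB = -1.8565 V; V_b = V_low + 384·LSB = -1.856 V.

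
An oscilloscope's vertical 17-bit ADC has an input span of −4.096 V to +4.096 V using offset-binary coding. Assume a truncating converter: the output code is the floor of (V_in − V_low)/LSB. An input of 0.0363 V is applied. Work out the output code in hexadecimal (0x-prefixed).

Full-scale span = 8.192 V; LSB = 8.192/2^17 = 62.50 µV.
(0.0363 − (−4.096)) / 6.25e-05 = 66116.800 LSBs.
⌊·⌋(66116.800) = 66116.
In hexadecimal (0x-prefixed): 0x10244.

code 0x10244 (decimal 66116)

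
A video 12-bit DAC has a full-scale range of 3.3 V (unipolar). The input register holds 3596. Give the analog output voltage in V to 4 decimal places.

LSB = 3.3 V / 2^12 = 0.806 mV.
V_out = 0 + 3596 × 0.000805664 V = 2.89717 V.

2.8972 V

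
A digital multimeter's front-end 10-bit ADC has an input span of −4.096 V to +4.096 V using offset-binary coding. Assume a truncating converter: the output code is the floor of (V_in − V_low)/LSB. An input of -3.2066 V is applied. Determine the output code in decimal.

code 111

With 1024 levels over 8.192 V, one step is 8.000 mV.
(V_in − V_low)/LSB = (-3.2066 − (−4.096)) / 0.008 = 111.175.
⌊·⌋(111.175) = 111.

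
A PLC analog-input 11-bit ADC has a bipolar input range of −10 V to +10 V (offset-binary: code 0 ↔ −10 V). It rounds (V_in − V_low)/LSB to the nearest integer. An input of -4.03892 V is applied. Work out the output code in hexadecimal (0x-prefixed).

Full-scale span = 20 V; LSB = 20/2^11 = 9.766 mV.
(-4.03892 − (−10)) / 0.00976562 = 610.415 LSBs.
round(610.415) = 610.
In hexadecimal (0x-prefixed): 0x262.

code 0x262 (decimal 610)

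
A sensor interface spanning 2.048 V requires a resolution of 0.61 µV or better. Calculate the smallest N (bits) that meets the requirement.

Number of steps required ≥ 2.048 V / 0.61 µV = 3357377.05.
Need 2^N ≥ 3357377.05; 2^21 = 2097152, 2^22 = 4194304.
Minimum N = 22.

22 bits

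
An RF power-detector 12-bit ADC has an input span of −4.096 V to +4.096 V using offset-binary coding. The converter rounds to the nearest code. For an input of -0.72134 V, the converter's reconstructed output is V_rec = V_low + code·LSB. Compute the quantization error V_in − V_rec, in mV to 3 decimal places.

0.660 mV

Step size: 8.192 V ÷ 2^12 = 2.000 mV.
Scaled input = 1687.3300 LSBs, so code = 1687.
Code 1687 maps back to (−4.096) + 1687×0.002 V = -0.722 V.
Error = -0.72134 − (−0.722) = 0.00066 V = 0.660 mV.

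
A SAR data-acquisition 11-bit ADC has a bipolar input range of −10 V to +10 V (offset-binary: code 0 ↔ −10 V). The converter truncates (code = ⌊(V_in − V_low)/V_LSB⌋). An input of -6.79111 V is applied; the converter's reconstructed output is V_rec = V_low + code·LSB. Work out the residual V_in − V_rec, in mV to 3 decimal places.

5.765 mV

LSB = 20/2^11 = 9.766 mV.
(-6.79111 − (−10))/0.00976562 = 328.5903; ⌊·⌋ gives code 328.
Reconstructed: -6.796875 V.
V_in − V_rec = 0.005765 V = 5.765 mV.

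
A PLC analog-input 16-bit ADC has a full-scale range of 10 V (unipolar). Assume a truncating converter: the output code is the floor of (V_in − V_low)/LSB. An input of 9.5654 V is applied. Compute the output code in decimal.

code 62687

With 65536 levels over 10 V, one step is 152.59 µV.
Input sits at 62687.805 steps above V_low.
So the output code is 62687.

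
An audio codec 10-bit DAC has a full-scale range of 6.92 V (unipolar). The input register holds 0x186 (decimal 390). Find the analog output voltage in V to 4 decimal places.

2.6355 V

LSB = 6.92 V / 2^10 = 6.758 mV.
Code 0x186 = 390 decimal.
V_out = 0 + 390 × 0.00675781 V = 2.63555 V.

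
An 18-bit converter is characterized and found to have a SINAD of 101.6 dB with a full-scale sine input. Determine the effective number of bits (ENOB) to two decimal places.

16.58 bits

ENOB = (SINAD − 1.76) / 6.02 = (101.6 − 1.76)/6.02 = 16.585.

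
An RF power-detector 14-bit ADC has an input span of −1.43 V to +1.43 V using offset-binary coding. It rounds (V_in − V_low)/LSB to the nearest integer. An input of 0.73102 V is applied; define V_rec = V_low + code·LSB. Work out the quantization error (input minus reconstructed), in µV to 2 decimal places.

-39.57 µV

One LSB is 2.86 V / 16384 = 174.56 µV.
(0.73102 − (−1.43))/0.000174561 = 12379.7733; round gives code 12380.
Reconstructed: 0.73105957 V.
V_in − V_rec = -3.95703e-05 V = -39.57 µV.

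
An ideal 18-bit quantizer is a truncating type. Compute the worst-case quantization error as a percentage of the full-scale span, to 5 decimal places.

Truncating → worst-case error = 1 LSB = V_FS/2^18, so 100/262144 = 0.00038147 % of full scale.

0.00038 %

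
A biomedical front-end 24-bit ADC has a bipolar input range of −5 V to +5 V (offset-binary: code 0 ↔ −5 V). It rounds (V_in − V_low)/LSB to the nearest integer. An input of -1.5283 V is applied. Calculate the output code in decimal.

code 5824546

LSB = 10 V / 16777216 = 0.60 µV.
(-1.5283 − (−5)) / 5.96046e-07 = 5824546.079 LSBs.
Round → code 5824546.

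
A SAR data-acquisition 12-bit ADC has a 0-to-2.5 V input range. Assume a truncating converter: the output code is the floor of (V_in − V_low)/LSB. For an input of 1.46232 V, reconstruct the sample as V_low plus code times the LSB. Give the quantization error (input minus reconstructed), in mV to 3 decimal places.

0.528 mV

Step size: 2.5 V ÷ 2^12 = 0.610 mV.
Scaled input = 2395.8651 LSBs, so code = 2395.
V_rec = 0 + 2395·0.000610352 = 1.461792 V.
Difference: 0.000528008 V → 0.528 mV.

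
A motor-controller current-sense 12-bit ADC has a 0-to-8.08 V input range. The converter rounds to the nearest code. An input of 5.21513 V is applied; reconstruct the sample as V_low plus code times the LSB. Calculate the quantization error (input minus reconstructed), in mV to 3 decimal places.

-0.573 mV

LSB = 8.08/2^12 = 1.973 mV.
(V_in − V_low)/LSB = (5.21513 − 0)/0.00197266 = 2643.7095 → code 2644 (round).
V_rec = 0 + 2644·0.00197266 = 5.2157031 V.
V_in − V_rec = -0.000573125 V = -0.573 mV.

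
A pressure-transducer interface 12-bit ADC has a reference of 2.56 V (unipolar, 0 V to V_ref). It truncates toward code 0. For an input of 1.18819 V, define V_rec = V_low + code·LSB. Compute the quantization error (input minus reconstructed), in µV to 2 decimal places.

Step size: 2.56 V ÷ 2^12 = 0.625 mV.
Scaled input = 1901.1040 LSBs, so code = 1901.
Reconstructed: 1.188125 V.
Difference: 6.5e-05 V → 65.00 µV.

65.00 µV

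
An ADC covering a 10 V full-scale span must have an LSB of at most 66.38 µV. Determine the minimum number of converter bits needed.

Number of steps required ≥ 10 V / 66.38 µV = 150647.79.
Need 2^N ≥ 150647.79; 2^17 = 131072, 2^18 = 262144.
Minimum N = 18.

18 bits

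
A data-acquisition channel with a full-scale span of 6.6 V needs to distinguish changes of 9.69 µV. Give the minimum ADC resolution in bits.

Number of steps required ≥ 6.6 V / 9.69 µV = 681114.55.
Need 2^N ≥ 681114.55; 2^19 = 524288, 2^20 = 1048576.
Minimum N = 20.

20 bits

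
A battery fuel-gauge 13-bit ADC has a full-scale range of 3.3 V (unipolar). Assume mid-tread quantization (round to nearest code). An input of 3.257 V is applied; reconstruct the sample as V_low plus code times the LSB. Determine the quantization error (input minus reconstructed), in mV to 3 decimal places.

0.103 mV

Step size: 3.3 V ÷ 2^13 = 402.83 µV.
Scaled input = 8085.2558 LSBs, so code = 8085.
V_rec = 0 + 8085·0.000402832 = 3.256897 V.
Difference: 0.000103027 V → 0.103 mV.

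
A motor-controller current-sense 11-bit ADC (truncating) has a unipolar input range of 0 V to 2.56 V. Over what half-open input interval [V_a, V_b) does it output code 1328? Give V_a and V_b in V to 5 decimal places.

LSB = 2.56/2^11 = 1.250 mV.
V_a = V_low + 1328·LSB = 1.66 V; V_b = V_low + 1329·LSB = 1.66125 V.

[1.66000 V, 1.66125 V)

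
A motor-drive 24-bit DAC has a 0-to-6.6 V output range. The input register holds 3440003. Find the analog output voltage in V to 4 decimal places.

1.3533 V

LSB = 6.6 V / 2^24 = 0.39 µV.
V_out = 0 + 3440003 × 3.93391e-07 V = 1.35327 V.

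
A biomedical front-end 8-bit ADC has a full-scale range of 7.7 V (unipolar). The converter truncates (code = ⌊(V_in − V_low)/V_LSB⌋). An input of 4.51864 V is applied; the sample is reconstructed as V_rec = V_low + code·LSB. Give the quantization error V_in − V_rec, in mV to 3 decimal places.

Step size: 7.7 V ÷ 2^8 = 30.078 mV.
(V_in − V_low)/LSB = (4.51864 − 0)/0.0300781 = 150.2301 → code 150 (floor).
V_rec = 0 + 150·0.0300781 = 4.5117188 V.
Difference: 0.00692125 V → 6.921 mV.

6.921 mV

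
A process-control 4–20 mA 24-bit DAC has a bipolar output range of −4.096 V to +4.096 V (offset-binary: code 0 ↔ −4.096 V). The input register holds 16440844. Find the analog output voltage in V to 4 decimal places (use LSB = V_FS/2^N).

LSB = 8.192 V / 2^24 = 0.49 µV.
V_out = (−4.096) + 16440844 × 4.88281e-07 V = 3.93176 V.

3.9318 V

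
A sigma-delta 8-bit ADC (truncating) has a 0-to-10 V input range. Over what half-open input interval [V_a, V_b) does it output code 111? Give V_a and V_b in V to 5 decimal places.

[4.33594 V, 4.37500 V)

LSB = 10/2^8 = 39.062 mV.
V_a = V_low + 111·LSB = 4.33594 V; V_b = V_low + 112·LSB = 4.375 V.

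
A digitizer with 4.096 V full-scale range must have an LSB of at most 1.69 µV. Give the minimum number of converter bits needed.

Number of steps required ≥ 4.096 V / 1.69 µV = 2423668.64.
Need 2^N ≥ 2423668.64; 2^21 = 2097152, 2^22 = 4194304.
Minimum N = 22.

22 bits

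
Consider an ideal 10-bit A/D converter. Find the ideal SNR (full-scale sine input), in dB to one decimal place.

SNR ≈ 6.02·N + 1.76 dB = 6.02·10 + 1.76 = 61.96 dB.

62.0 dB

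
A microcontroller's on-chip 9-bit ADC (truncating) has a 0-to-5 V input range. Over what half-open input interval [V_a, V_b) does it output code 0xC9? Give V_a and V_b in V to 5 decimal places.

[1.96289 V, 1.97266 V)

LSB = 5/2^9 = 9.766 mV.
Code 0xC9 = 201 decimal.
V_a = V_low + 201·LSB = 1.96289 V; V_b = V_low + 202·LSB = 1.97266 V.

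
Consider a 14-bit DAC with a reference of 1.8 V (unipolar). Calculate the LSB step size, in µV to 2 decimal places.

109.86 µV

Full-scale span = 1.8 V.
LSB = 1.8 / 2^14 = 1.8 / 16384 = 0.000109863 V = 109.86 µV.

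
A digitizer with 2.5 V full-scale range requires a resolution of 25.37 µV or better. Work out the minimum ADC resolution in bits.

Number of steps required ≥ 2.5 V / 25.37 µV = 98541.58.
Need 2^N ≥ 98541.58; 2^16 = 65536, 2^17 = 131072.
Minimum N = 17.

17 bits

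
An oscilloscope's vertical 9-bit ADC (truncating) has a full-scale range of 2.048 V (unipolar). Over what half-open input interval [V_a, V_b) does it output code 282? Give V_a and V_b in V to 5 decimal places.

[1.12800 V, 1.13200 V)

LSB = 2.048/2^9 = 4.000 mV.
V_a = V_low + 282·LSB = 1.128 V; V_b = V_low + 283·LSB = 1.132 V.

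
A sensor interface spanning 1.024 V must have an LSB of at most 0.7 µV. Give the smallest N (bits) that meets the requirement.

21 bits

Number of steps required ≥ 1.024 V / 0.7 µV = 1462857.14.
Need 2^N ≥ 1462857.14; 2^20 = 1048576, 2^21 = 2097152.
Minimum N = 21.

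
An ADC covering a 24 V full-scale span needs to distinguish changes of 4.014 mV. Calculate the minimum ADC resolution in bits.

13 bits

Number of steps required ≥ 24 V / 4.014 mV = 5979.07.
Need 2^N ≥ 5979.07; 2^12 = 4096, 2^13 = 8192.
Minimum N = 13.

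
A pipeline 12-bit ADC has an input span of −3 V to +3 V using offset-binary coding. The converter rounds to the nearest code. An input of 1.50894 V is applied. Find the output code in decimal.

code 3078

Full-scale span = 6 V; LSB = 6/2^12 = 1.465 mV.
Input sits at 3078.103 steps above V_low.
Round → code 3078.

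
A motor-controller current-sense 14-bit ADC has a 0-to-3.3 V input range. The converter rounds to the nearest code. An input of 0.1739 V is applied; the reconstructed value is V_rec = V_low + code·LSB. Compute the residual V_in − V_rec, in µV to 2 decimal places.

77.98 µV

LSB = 3.3/2^14 = 201.42 µV.
(V_in − V_low)/LSB = (0.1739 − 0)/0.000201416 = 863.3872 → code 863 (round).
Code 863 maps back to 0 + 863×0.000201416 V = 0.17382202 V.
Difference: 7.79785e-05 V → 77.98 µV.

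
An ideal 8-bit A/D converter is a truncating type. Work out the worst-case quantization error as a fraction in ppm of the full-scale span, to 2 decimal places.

3906.25 ppm

Truncating → worst-case error = 1 LSB = V_FS/2^8, so 1e+06/256 = 3906.25 ppm of full scale.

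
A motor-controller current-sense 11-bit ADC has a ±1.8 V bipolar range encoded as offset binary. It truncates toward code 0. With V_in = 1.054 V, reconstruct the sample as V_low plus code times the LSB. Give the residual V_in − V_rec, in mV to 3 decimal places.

1.070 mV

LSB = 3.6/2^11 = 1.758 mV.
(V_in − V_low)/LSB = (1.054 − (−1.8))/0.00175781 = 1623.6089 → code 1623 (floor).
Reconstructed: 1.0529297 V.
Error = 1.054 − 1.0529297 = 0.00107031 V = 1.070 mV.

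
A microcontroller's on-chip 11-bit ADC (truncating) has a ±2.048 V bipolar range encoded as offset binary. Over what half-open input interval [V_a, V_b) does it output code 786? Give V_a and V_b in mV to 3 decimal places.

[-476.000 mV, -474.000 mV)

LSB = 4.096/2^11 = 2.000 mV.
V_a = V_low + 786·LSB = -0.476 V; V_b = V_low + 787·LSB = -0.474 V.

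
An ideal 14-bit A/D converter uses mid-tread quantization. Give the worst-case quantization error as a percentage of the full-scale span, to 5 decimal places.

0.00305 %

Rounding → worst-case error = ½ LSB = V_FS/2^15, so 100/32768 = 0.00305176 % of full scale.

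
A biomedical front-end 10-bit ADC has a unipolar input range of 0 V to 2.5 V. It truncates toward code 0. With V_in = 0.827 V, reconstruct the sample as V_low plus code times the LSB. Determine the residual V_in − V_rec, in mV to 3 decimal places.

1.805 mV

Step size: 2.5 V ÷ 2^10 = 2.441 mV.
Scaled input = 338.7392 LSBs, so code = 338.
V_rec = 0 + 338·0.00244141 = 0.82519531 V.
Difference: 0.00180469 V → 1.805 mV.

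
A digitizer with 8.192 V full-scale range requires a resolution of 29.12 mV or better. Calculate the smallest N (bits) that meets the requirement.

Number of steps required ≥ 8.192 V / 29.12 mV = 281.32.
Need 2^N ≥ 281.32; 2^8 = 256, 2^9 = 512.
Minimum N = 9.

9 bits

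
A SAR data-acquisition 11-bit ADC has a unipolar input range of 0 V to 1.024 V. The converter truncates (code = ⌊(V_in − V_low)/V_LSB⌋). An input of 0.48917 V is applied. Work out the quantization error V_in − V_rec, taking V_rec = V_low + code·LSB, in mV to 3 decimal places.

0.170 mV

Step size: 1.024 V ÷ 2^11 = 0.500 mV.
(V_in − V_low)/LSB = (0.48917 − 0)/0.0005 = 978.3400 → code 978 (floor).
Code 978 maps back to 0 + 978×0.0005 V = 0.489 V.
V_in − V_rec = 0.00017 V = 0.170 mV.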